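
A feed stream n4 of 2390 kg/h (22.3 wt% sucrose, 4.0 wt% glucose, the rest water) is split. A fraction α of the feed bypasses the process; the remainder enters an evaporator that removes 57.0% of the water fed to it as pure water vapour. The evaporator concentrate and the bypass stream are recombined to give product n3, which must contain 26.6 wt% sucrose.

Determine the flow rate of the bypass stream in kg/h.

All 2390×0.223 = 532.97 kg/h of sucrose reaches n3, so n3 = 532.97/0.266 = 2003.6 kg/h and vapour = 386.35 kg/h.
The evaporator receives (1−α)·2390 of feed at 0.737 water and removes 0.570 of that water:
0.570×0.737×(1−α)×2390 = 386.35
(1−α) = 386.35/1004 = 0.3848;  α = 0.6152.
Bypass flow = 0.6152×2390 = 1470.3 kg/h.

1470 kg/h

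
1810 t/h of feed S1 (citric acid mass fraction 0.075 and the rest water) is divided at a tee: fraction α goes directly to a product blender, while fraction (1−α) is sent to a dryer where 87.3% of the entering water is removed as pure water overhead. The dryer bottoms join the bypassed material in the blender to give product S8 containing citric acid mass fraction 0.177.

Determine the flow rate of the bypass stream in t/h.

518.3 t/h

All 1810×0.075 = 135.75 t/h of citric acid reaches S8, so S8 = 135.75/0.177 = 766.95 t/h and vapour = 1043.1 t/h.
The evaporator receives (1−α)·1810 of feed at 0.925 water and removes 0.873 of that water:
0.873×0.925×(1−α)×1810 = 1043.1
(1−α) = 1043.1/1461.6 = 0.7136;  α = 0.2864.
Bypass flow = 0.2864×1810 = 518.34 t/h.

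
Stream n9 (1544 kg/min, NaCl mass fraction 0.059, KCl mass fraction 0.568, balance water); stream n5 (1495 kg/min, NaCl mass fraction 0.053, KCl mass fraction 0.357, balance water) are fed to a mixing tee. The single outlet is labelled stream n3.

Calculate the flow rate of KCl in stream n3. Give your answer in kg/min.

1411 kg/min

KCl out = KCl in = 1544×0.568 + 1495×0.357 = 1410.7 kg/min.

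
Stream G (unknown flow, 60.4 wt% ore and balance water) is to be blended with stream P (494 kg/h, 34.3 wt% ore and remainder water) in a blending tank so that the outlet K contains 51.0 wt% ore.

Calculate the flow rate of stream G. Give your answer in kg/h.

Let G be the unknown flow. Total out = 494 + G.
ore balance: 169.44 + 0.604·G = 0.510·(494 + G)
(0.604 − 0.510)·G = 0.510×494 − 169.44 = 82.498
G = 82.498 / 0.094 = 877.64 kg/h

877.6 kg/h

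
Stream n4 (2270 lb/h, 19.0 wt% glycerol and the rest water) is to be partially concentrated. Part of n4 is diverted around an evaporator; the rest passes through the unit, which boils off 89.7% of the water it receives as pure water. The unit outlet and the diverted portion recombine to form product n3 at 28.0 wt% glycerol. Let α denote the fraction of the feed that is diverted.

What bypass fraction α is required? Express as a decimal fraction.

0.558

All 2270×0.190 = 431.3 lb/h of glycerol reaches n3, so n3 = 431.3/0.280 = 1540.4 lb/h and vapour = 729.64 lb/h.
The evaporator receives (1−α)·2270 of feed at 0.810 water and removes 0.897 of that water:
0.897×0.810×(1−α)×2270 = 729.64
(1−α) = 729.64/1649.3 = 0.4424;  α = 0.5576.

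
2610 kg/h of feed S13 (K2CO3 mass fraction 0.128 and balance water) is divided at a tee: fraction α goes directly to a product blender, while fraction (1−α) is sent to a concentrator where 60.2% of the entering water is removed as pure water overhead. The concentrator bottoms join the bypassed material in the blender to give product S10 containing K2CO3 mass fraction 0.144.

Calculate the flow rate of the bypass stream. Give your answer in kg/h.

All 2610×0.128 = 334.08 kg/h of K2CO3 reaches S10, so S10 = 334.08/0.144 = 2320 kg/h and vapour = 290 kg/h.
The evaporator receives (1−α)·2610 of feed at 0.872 water and removes 0.602 of that water:
0.602×0.872×(1−α)×2610 = 290
(1−α) = 290/1370.1 = 0.2117;  α = 0.7883.
Bypass flow = 0.7883×2610 = 2057.6 kg/h.

2058 kg/h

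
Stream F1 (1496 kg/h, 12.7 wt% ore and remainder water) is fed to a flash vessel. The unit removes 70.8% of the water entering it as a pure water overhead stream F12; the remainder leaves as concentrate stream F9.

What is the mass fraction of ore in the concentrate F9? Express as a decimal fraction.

ore is not removed: 1496×0.127 = 189.99 kg/h of ore enters F9.
water entering = 1496×0.873 = 1306 kg/h; overhead removed = 0.708×1306 = 924.65 kg/h.
Concentrate = 1496 − 924.65 = 571.35 kg/h.
Mass fraction = 189.99/571.35 = 0.333.

0.333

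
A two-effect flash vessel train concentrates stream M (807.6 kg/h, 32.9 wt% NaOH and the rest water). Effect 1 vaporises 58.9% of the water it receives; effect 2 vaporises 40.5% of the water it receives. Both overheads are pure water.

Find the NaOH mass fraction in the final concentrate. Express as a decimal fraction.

water in feed = 807.6×0.671 = 541.9 kg/h.
After stage 1: water left = (1−0.589)×541.9 = 222.72; stream total = 488.42 kg/h.
After stage 2: water left = (1−0.405)×222.72 = 132.52; final concentrate = 398.22 kg/h.
NaOH fraction = 265.7/398.22 = 0.667.

0.667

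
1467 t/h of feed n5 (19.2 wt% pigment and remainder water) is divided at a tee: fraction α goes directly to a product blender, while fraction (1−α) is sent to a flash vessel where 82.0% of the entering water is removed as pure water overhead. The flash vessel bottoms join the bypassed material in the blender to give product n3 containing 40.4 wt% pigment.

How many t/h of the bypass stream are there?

305.1 t/h

All 1467×0.192 = 281.66 t/h of pigment reaches n3, so n3 = 281.66/0.404 = 697.19 t/h and vapour = 769.81 t/h.
The evaporator receives (1−α)·1467 of feed at 0.808 water and removes 0.820 of that water:
0.820×0.808×(1−α)×1467 = 769.81
(1−α) = 769.81/971.98 = 0.7920;  α = 0.2080.
Bypass flow = 0.2080×1467 = 305.13 t/h.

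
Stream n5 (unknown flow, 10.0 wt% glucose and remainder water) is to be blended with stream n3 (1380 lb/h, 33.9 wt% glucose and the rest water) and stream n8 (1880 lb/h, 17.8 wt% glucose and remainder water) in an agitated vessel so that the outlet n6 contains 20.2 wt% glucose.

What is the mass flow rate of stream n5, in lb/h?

1411 lb/h

Let n5 be the unknown flow. Total out = 3260 + n5.
glucose balance: 802.46 + 0.100·n5 = 0.202·(3260 + n5)
(0.100 − 0.202)·n5 = 0.202×3260 − 802.46 = -143.94
n5 = -143.94 / -0.102 = 1411.2 lb/h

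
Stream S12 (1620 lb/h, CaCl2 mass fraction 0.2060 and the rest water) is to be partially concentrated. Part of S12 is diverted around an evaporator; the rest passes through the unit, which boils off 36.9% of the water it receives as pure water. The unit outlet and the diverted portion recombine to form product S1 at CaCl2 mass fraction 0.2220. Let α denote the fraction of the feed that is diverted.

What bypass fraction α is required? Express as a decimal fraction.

All 1620×0.206 = 333.72 lb/h of CaCl2 reaches S1, so S1 = 333.72/0.222 = 1503.2 lb/h and vapour = 116.76 lb/h.
The evaporator receives (1−α)·1620 of feed at 0.794 water and removes 0.369 of that water:
0.369×0.794×(1−α)×1620 = 116.76
(1−α) = 116.76/474.64 = 0.2460;  α = 0.7540.

0.754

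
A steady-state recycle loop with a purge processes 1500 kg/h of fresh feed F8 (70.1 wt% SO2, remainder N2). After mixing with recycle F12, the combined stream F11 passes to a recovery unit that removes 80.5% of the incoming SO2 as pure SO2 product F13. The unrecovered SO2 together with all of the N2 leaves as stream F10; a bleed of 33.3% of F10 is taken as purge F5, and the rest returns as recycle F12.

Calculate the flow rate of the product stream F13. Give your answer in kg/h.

SO2 in F11: m_A = 1500×0.701 + (1−0.333)·(1−0.805)·m_A, so m_A = 1051.5/0.8699 = 1208.7 kg/h.
Product F13 = 0.805×1208.7 = 973.01 kg/h.

973 kg/h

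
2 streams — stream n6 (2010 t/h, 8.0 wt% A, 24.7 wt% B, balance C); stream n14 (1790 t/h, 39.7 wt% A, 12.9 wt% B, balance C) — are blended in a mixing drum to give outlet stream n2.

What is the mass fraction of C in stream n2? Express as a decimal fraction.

Total flow out = 2010 + 1790 = 3800 t/h.
C in = 2010×0.673 + 1790×0.474 = 2201.2 t/h.
C mass fraction in n2 = 2201.2/3800 = 0.5793.

0.5793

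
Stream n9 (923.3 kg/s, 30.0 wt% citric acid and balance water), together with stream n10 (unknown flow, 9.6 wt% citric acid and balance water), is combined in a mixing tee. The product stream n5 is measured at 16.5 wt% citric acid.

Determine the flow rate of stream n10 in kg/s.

1806 kg/s

Let n10 be the unknown flow. Total out = 923.3 + n10.
citric acid balance: 276.99 + 0.096·n10 = 0.165·(923.3 + n10)
(0.096 − 0.165)·n10 = 0.165×923.3 − 276.99 = -124.65
n10 = -124.65 / -0.069 = 1806.5 kg/s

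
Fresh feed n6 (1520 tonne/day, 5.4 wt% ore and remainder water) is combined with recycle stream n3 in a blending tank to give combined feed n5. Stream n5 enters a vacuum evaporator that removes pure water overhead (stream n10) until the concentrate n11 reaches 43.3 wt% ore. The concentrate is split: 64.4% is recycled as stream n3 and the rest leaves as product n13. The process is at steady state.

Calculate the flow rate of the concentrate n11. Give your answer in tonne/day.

532.5 tonne/day

Overall ore balance (none leaves overhead): ore in fresh feed = ore in product, i.e. 1520×0.054 = (1−0.644)·n11·0.433.
n11 = 82.08/(0.433×0.356) = 532.48 tonne/day.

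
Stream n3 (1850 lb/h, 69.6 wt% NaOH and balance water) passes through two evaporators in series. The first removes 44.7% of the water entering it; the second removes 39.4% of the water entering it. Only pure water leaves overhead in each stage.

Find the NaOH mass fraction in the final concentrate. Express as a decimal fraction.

water in feed = 1850×0.304 = 562.4 lb/h.
After stage 1: water left = (1−0.447)×562.4 = 311.01; stream total = 1598.6 lb/h.
After stage 2: water left = (1−0.394)×311.01 = 188.47; final concentrate = 1476.1 lb/h.
NaOH fraction = 1287.6/1476.1 = 0.872.

0.872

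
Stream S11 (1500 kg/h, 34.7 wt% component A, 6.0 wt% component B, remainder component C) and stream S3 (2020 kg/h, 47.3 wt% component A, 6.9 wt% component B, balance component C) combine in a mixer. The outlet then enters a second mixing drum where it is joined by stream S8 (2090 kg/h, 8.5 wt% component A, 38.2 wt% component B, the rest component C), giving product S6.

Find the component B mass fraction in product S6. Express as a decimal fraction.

0.183

Overall, product flow = 5610 kg/h.
component B in = 1500×0.060 + 2020×0.069 + 2090×0.382 = 1027.8 kg/h.
component B fraction in S6 = 0.183.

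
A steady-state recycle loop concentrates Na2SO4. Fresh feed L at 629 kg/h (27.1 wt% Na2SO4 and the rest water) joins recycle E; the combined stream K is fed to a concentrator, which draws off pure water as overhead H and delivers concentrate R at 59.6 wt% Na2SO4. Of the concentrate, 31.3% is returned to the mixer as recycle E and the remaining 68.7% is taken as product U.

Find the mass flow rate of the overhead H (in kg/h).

Overall Na2SO4 balance (none leaves overhead): Na2SO4 in fresh feed = Na2SO4 in product, i.e. 629×0.271 = (1−0.313)·R·0.596.
R = 170.46/(0.596×0.687) = 416.31 kg/h.
Recycle E = 0.313×416.31 = 130.31 kg/h.
Combined feed K = 629 + 130.31 = 759.31 kg/h.
Overhead H = K − R = 759.31 − 416.31 = 342.99 kg/h.

343 kg/h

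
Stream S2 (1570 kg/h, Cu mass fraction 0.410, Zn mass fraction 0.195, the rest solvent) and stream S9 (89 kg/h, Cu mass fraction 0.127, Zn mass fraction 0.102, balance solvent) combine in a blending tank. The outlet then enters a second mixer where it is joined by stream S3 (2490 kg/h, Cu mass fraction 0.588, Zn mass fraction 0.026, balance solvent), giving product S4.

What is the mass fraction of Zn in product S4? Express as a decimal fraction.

Overall, product flow = 4149 kg/h.
Zn in = 1570×0.195 + 89×0.102 + 2490×0.026 = 379.97 kg/h.
Zn fraction in S4 = 0.092.

0.092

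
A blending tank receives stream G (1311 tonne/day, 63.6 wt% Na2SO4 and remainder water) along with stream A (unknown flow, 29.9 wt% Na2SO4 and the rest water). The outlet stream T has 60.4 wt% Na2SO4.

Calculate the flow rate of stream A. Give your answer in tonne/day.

Let A be the unknown flow. Total out = 1311 + A.
Na2SO4 balance: 833.8 + 0.299·A = 0.604·(1311 + A)
(0.299 − 0.604)·A = 0.604×1311 − 833.8 = -41.952
A = -41.952 / -0.305 = 137.55 tonne/day

137.5 tonne/day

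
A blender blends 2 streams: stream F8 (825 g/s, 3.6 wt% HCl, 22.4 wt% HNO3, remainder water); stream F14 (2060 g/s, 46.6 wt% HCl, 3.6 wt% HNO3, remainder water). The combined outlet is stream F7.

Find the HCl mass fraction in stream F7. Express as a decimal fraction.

0.343

Total flow out = 825 + 2060 = 2885 g/s.
HCl in = 825×0.036 + 2060×0.466 = 989.66 g/s.
HCl mass fraction in F7 = 989.66/2885 = 0.343.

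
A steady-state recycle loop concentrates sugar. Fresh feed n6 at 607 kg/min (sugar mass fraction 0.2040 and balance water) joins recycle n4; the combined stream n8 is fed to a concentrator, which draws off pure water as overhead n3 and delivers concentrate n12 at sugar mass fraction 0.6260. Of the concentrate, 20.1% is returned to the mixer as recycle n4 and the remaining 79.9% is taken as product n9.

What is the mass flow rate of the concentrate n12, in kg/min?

247.6 kg/min

Overall sugar balance (none leaves overhead): sugar in fresh feed = sugar in product, i.e. 607×0.204 = (1−0.201)·n12·0.626.
n12 = 123.83/(0.626×0.799) = 247.57 kg/min.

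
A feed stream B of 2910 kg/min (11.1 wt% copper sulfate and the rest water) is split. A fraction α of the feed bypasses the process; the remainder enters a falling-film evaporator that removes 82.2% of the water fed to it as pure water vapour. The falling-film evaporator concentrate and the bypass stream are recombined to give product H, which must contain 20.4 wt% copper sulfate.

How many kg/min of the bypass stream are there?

1095 kg/min

All 2910×0.111 = 323.01 kg/min of copper sulfate reaches H, so H = 323.01/0.204 = 1583.4 kg/min and vapour = 1326.6 kg/min.
The evaporator receives (1−α)·2910 of feed at 0.889 water and removes 0.822 of that water:
0.822×0.889×(1−α)×2910 = 1326.6
(1−α) = 1326.6/2126.5 = 0.6238;  α = 0.3762.
Bypass flow = 0.3762×2910 = 1094.6 kg/min.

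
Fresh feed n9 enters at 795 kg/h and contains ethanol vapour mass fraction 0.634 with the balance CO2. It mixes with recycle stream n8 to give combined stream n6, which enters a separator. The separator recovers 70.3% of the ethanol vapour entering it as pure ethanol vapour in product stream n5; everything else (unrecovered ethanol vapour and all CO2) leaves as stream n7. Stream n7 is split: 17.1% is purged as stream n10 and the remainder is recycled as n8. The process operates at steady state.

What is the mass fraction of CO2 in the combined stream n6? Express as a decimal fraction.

CO2 enters only via n9 and leaves only via the purge: 795×0.366 = 0.171×(CO2 in n7), and the separator passes all CO2, so CO2 in n6 = CO2 in n7 = 1701.6 kg/h.
ethanol vapour in n6: m_A = 795×0.634 + (1−0.171)·(1−0.703)·m_A, so m_A = 504.03/0.7538 = 668.66 kg/h.
n6 = 668.66 + 1701.6 = 2370.2 kg/h.
CO2 fraction in n6 = 1701.6/2370.2 = 0.718.

0.718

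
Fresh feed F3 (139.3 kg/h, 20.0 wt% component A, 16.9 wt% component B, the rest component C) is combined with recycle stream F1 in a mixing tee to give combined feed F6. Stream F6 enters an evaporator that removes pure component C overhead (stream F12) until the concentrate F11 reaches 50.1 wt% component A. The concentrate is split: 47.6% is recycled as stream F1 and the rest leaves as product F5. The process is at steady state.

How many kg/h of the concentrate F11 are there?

106.1 kg/h

Overall component A balance (none leaves overhead): component A in fresh feed = component A in product, i.e. 139.3×0.200 = (1−0.476)·F11·0.501.
F11 = 27.86/(0.501×0.524) = 106.12 kg/h.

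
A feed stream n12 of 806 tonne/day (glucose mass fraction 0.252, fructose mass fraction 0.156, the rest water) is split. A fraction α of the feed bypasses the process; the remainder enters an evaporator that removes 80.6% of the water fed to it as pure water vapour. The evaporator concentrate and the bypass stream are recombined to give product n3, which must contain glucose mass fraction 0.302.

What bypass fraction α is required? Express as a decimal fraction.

0.653

All 806×0.252 = 203.11 tonne/day of glucose reaches n3, so n3 = 203.11/0.302 = 672.56 tonne/day and vapour = 133.44 tonne/day.
The evaporator receives (1−α)·806 of feed at 0.592 water and removes 0.806 of that water:
0.806×0.592×(1−α)×806 = 133.44
(1−α) = 133.44/384.58 = 0.3470;  α = 0.6530.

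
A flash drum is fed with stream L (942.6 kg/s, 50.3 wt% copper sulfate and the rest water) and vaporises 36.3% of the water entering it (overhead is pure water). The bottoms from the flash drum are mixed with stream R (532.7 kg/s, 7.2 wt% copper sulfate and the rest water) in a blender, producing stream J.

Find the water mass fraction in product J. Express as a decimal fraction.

Vapour removed = 0.363×0.497×942.6 = 170.06 kg/s; concentrate = 772.54 kg/s.
water reaching the mixer = 298.42 (from concentrate) + 532.7×0.928 = 792.76 kg/s.
Product flow = 772.54 + 532.7 = 1305.2 kg/s; water fraction = 0.607.

0.607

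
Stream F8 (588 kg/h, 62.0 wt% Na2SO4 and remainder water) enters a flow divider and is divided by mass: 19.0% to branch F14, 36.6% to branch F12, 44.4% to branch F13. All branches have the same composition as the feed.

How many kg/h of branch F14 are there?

111.7 kg/h

Branch F14 flow = 0.190×588 = 111.72 kg/h.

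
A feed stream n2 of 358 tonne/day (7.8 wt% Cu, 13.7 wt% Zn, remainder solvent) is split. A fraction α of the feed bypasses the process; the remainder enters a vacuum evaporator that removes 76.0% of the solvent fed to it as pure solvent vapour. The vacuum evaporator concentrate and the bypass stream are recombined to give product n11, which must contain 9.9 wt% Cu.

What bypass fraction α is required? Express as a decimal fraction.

All 358×0.078 = 27.924 tonne/day of Cu reaches n11, so n11 = 27.924/0.099 = 282.06 tonne/day and vapour = 75.939 tonne/day.
The evaporator receives (1−α)·358 of feed at 0.785 solvent and removes 0.760 of that solvent:
0.760×0.785×(1−α)×358 = 75.939
(1−α) = 75.939/213.58 = 0.3556;  α = 0.6444.

0.644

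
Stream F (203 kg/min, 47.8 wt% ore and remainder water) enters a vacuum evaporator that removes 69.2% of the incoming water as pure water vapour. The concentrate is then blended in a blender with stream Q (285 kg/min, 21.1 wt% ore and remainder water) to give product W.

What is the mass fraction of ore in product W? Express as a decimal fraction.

0.379

Vapour removed = 0.692×0.522×203 = 73.328 kg/min; concentrate = 129.67 kg/min.
ore reaching the mixer = 97.034 (from concentrate) + 285×0.211 = 157.17 kg/min.
Product flow = 129.67 + 285 = 414.67 kg/min; ore fraction = 0.379.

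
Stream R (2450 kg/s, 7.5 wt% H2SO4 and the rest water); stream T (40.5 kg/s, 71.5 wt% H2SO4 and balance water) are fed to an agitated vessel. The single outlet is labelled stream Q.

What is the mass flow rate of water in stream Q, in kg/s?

2278 kg/s

water out = water in = 2450×0.925 + 40.5×0.285 = 2277.8 kg/s.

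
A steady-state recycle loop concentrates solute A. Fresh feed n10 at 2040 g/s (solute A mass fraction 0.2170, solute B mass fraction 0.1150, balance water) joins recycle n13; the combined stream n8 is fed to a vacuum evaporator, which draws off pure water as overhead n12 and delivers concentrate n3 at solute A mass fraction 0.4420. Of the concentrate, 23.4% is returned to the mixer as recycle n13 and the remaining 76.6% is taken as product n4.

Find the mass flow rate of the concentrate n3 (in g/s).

1307 g/s

Overall solute A balance (none leaves overhead): solute A in fresh feed = solute A in product, i.e. 2040×0.217 = (1−0.234)·n3·0.442.
n3 = 442.68/(0.442×0.766) = 1307.5 g/s.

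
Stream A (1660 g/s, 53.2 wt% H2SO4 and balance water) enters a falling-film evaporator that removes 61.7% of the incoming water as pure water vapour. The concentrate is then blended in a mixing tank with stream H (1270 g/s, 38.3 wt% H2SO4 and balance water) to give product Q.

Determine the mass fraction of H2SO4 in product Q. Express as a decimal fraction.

Vapour removed = 0.617×0.468×1660 = 479.33 g/s; concentrate = 1180.7 g/s.
H2SO4 reaching the mixer = 883.12 (from concentrate) + 1270×0.383 = 1369.5 g/s.
Product flow = 1180.7 + 1270 = 2450.7 g/s; H2SO4 fraction = 0.559.

0.559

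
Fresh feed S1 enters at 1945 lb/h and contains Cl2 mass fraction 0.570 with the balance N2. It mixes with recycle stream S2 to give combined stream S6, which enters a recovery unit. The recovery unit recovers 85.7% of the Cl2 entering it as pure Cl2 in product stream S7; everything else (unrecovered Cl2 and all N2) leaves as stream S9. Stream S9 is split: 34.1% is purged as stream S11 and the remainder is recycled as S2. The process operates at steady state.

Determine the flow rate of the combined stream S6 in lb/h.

N2 enters only via S1 and leaves only via the purge: 1945×0.430 = 0.341×(N2 in S9), and the recovery unit passes all N2, so N2 in S6 = N2 in S9 = 2452.6 lb/h.
Cl2 in S6: m_A = 1945×0.570 + (1−0.341)·(1−0.857)·m_A, so m_A = 1108.6/0.9058 = 1224 lb/h.
S6 = 1224 + 2452.6 = 3676.6 lb/h.

3677 lb/h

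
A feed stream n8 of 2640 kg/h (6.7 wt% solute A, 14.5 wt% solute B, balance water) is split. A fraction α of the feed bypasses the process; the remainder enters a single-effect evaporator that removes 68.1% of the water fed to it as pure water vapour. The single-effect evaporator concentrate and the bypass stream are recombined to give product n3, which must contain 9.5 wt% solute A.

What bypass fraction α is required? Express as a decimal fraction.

All 2640×0.067 = 176.88 kg/h of solute A reaches n3, so n3 = 176.88/0.095 = 1861.9 kg/h and vapour = 778.11 kg/h.
The evaporator receives (1−α)·2640 of feed at 0.788 water and removes 0.681 of that water:
0.681×0.788×(1−α)×2640 = 778.11
(1−α) = 778.11/1416.7 = 0.5492;  α = 0.4508.

0.451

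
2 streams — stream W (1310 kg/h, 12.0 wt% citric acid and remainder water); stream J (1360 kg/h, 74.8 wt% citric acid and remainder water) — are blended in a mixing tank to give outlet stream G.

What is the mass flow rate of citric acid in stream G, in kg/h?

citric acid out = citric acid in = 1310×0.120 + 1360×0.748 = 1174.5 kg/h.

1174 kg/h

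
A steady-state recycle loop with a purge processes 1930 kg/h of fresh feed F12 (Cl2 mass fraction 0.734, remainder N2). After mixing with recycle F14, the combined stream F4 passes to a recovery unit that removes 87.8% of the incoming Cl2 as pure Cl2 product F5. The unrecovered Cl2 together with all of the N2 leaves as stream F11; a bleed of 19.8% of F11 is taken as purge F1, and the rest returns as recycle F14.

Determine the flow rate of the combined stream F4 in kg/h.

N2 enters only via F12 and leaves only via the purge: 1930×0.266 = 0.198×(N2 in F11), and the recovery unit passes all N2, so N2 in F4 = N2 in F11 = 2592.8 kg/h.
Cl2 in F4: m_A = 1930×0.734 + (1−0.198)·(1−0.878)·m_A, so m_A = 1416.6/0.9022 = 1570.3 kg/h.
F4 = 1570.3 + 2592.8 = 4163.1 kg/h.

4163 kg/h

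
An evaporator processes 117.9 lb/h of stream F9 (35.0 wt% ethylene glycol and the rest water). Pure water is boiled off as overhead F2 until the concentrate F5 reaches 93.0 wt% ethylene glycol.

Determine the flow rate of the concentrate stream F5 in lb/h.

44.37 lb/h

ethylene glycol is conserved: 117.9×0.350 = 41.265 lb/h all reports to the concentrate.
Concentrate = 41.265/(target fraction) = 44.371 lb/h.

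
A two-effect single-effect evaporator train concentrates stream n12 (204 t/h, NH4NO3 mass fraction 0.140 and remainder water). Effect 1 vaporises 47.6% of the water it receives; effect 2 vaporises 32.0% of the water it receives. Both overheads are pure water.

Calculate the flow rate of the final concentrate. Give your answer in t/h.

water in feed = 204×0.860 = 175.44 t/h.
After stage 1: water left = (1−0.476)×175.44 = 91.931; stream total = 120.49 t/h.
After stage 2: water left = (1−0.320)×91.931 = 62.513; final concentrate = 91.073 t/h.

91.07 t/h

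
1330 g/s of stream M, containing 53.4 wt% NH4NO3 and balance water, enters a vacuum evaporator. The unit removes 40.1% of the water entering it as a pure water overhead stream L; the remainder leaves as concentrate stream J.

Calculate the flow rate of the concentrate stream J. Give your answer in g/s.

1081 g/s

water entering = 1330×0.466 = 619.78 g/s; overhead removed = 0.401×619.78 = 248.53 g/s.
Concentrate = 1330 − 248.53 = 1081.5 g/s.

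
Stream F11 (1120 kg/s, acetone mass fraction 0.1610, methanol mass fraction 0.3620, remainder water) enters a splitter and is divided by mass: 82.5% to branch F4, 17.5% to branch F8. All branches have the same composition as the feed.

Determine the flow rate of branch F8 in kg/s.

Branch F8 flow = 0.175×1120 = 196 kg/s.

196 kg/s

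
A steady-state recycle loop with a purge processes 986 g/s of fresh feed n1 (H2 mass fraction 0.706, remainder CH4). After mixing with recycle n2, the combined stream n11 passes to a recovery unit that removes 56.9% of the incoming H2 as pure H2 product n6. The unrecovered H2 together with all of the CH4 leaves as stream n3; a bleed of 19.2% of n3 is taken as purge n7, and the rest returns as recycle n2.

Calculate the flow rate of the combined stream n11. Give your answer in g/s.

2578 g/s

CH4 enters only via n1 and leaves only via the purge: 986×0.294 = 0.192×(CH4 in n3), and the recovery unit passes all CH4, so CH4 in n11 = CH4 in n3 = 1509.8 g/s.
H2 in n11: m_A = 986×0.706 + (1−0.192)·(1−0.569)·m_A, so m_A = 696.12/0.6518 = 1068.1 g/s.
n11 = 1068.1 + 1509.8 = 2577.9 g/s.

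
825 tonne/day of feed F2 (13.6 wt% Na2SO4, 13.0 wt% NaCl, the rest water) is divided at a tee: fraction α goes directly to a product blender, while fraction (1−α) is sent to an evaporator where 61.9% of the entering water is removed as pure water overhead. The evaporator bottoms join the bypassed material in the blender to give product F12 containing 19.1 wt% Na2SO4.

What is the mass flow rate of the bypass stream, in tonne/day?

All 825×0.136 = 112.2 tonne/day of Na2SO4 reaches F12, so F12 = 112.2/0.191 = 587.43 tonne/day and vapour = 237.57 tonne/day.
The evaporator receives (1−α)·825 of feed at 0.734 water and removes 0.619 of that water:
0.619×0.734×(1−α)×825 = 237.57
(1−α) = 237.57/374.84 = 0.6338;  α = 0.3662.
Bypass flow = 0.3662×825 = 302.13 tonne/day.

302.1 tonne/day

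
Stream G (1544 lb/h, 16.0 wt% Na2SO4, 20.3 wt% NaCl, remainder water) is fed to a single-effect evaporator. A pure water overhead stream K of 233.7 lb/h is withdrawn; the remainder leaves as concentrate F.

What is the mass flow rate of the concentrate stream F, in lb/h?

1310 lb/h

Concentrate = 1544 − 233.7 = 1310.3 lb/h.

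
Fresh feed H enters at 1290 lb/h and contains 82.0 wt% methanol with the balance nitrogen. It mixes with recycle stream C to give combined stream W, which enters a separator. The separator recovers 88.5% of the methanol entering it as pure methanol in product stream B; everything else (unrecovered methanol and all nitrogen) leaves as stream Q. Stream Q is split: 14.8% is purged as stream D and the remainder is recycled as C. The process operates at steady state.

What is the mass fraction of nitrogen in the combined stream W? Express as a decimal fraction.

0.5723

nitrogen enters only via H and leaves only via the purge: 1290×0.180 = 0.148×(nitrogen in Q), and the separator passes all nitrogen, so nitrogen in W = nitrogen in Q = 1568.9 lb/h.
methanol in W: m_A = 1290×0.820 + (1−0.148)·(1−0.885)·m_A, so m_A = 1057.8/0.9020 = 1172.7 lb/h.
W = 1172.7 + 1568.9 = 2741.6 lb/h.
nitrogen fraction in W = 1568.9/2741.6 = 0.5723.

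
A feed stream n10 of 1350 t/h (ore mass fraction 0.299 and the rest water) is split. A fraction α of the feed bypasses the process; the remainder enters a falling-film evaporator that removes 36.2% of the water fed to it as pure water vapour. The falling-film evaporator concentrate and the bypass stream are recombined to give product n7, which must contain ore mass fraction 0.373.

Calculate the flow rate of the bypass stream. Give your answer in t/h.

294.6 t/h

All 1350×0.299 = 403.65 t/h of ore reaches n7, so n7 = 403.65/0.373 = 1082.2 t/h and vapour = 267.83 t/h.
The evaporator receives (1−α)·1350 of feed at 0.701 water and removes 0.362 of that water:
0.362×0.701×(1−α)×1350 = 267.83
(1−α) = 267.83/342.58 = 0.7818;  α = 0.2182.
Bypass flow = 0.2182×1350 = 294.57 t/h.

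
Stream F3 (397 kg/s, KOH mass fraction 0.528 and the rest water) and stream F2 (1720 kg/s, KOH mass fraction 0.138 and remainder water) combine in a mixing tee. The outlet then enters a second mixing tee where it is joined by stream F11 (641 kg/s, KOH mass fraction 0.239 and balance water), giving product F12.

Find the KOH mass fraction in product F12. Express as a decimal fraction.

Overall, product flow = 2758 kg/s.
KOH in = 397×0.528 + 1720×0.138 + 641×0.239 = 600.17 kg/s.
KOH fraction in F12 = 0.218.

0.218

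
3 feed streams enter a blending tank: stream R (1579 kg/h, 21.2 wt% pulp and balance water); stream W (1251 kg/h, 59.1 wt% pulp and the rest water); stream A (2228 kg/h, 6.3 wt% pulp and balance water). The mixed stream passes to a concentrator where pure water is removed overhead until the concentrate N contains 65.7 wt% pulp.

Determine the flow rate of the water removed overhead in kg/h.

pulp entering = 1579×0.212 + 1251×0.591 + 2228×0.063 = 1214.5 kg/h.
All pulp reports to N, so N = 1214.5/0.657 = 1848.5 kg/h.
Total feed = 5058 kg/h; overhead = 5058 − 1848.5 = 3209.5 kg/h.

3210 kg/h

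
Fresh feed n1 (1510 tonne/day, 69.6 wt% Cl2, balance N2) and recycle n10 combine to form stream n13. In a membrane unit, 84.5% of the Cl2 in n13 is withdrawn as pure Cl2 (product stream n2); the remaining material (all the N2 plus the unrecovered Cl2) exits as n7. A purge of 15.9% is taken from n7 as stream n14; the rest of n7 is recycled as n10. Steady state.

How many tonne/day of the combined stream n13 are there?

4096 tonne/day

N2 enters only via n1 and leaves only via the purge: 1510×0.304 = 0.159×(N2 in n7), and the membrane unit passes all N2, so N2 in n13 = N2 in n7 = 2887 tonne/day.
Cl2 in n13: m_A = 1510×0.696 + (1−0.159)·(1−0.845)·m_A, so m_A = 1051/0.8696 = 1208.5 tonne/day.
n13 = 1208.5 + 2887 = 4095.5 tonne/day.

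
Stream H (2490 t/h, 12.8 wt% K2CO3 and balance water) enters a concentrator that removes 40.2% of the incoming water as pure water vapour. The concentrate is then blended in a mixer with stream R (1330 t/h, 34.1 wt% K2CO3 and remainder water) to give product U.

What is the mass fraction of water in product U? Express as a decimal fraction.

Vapour removed = 0.402×0.872×2490 = 872.85 t/h; concentrate = 1617.1 t/h.
water reaching the mixer = 1298.4 (from concentrate) + 1330×0.659 = 2174.9 t/h.
Product flow = 1617.1 + 1330 = 2947.1 t/h; water fraction = 0.738.

0.738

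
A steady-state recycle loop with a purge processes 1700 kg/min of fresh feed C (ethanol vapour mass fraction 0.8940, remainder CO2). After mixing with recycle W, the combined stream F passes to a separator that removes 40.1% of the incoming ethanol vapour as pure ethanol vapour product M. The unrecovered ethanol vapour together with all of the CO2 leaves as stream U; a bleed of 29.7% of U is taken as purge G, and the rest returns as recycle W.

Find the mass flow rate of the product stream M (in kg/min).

ethanol vapour in F: m_A = 1700×0.894 + (1−0.297)·(1−0.401)·m_A, so m_A = 1519.8/0.5789 = 2625.3 kg/min.
Product M = 0.401×2625.3 = 1052.7 kg/min.

1053 kg/min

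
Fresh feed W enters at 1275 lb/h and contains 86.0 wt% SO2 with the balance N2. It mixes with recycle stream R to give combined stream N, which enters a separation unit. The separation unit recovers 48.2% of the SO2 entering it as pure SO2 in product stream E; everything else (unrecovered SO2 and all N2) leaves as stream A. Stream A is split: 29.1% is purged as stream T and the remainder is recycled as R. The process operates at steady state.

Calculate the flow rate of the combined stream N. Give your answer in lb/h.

2346 lb/h

N2 enters only via W and leaves only via the purge: 1275×0.140 = 0.291×(N2 in A), and the separation unit passes all N2, so N2 in N = N2 in A = 613.4 lb/h.
SO2 in N: m_A = 1275×0.860 + (1−0.291)·(1−0.482)·m_A, so m_A = 1096.5/0.6327 = 1732.9 lb/h.
N = 1732.9 + 613.4 = 2346.3 lb/h.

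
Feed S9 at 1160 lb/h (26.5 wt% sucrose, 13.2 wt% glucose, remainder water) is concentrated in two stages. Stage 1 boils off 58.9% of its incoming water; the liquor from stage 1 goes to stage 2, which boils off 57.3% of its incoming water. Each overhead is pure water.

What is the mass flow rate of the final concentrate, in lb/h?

583.3 lb/h

water in feed = 1160×0.603 = 699.48 lb/h.
After stage 1: water left = (1−0.589)×699.48 = 287.49; stream total = 748.01 lb/h.
After stage 2: water left = (1−0.573)×287.49 = 122.76; final concentrate = 583.28 lb/h.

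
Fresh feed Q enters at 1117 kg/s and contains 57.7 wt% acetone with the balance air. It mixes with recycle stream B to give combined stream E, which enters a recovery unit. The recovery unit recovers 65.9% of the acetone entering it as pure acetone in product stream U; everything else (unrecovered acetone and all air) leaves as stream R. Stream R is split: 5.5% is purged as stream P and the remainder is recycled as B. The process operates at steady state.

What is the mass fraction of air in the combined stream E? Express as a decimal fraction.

air enters only via Q and leaves only via the purge: 1117×0.423 = 0.055×(air in R), and the recovery unit passes all air, so air in E = air in R = 8590.7 kg/s.
acetone in E: m_A = 1117×0.577 + (1−0.055)·(1−0.659)·m_A, so m_A = 644.51/0.6778 = 950.95 kg/s.
E = 950.95 + 8590.7 = 9541.7 kg/s.
air fraction in E = 8590.7/9541.7 = 0.900.

0.900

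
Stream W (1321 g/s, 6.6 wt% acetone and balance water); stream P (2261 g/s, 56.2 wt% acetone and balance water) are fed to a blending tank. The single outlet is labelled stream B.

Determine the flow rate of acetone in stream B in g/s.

acetone out = acetone in = 1321×0.066 + 2261×0.562 = 1357.9 g/s.

1358 g/s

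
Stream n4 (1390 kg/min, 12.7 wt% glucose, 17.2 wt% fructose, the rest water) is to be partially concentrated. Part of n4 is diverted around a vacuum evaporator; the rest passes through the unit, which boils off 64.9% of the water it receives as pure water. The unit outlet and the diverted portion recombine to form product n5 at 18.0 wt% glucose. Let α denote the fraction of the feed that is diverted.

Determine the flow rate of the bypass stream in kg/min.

490.4 kg/min

All 1390×0.127 = 176.53 kg/min of glucose reaches n5, so n5 = 176.53/0.180 = 980.72 kg/min and vapour = 409.28 kg/min.
The evaporator receives (1−α)·1390 of feed at 0.701 water and removes 0.649 of that water:
0.649×0.701×(1−α)×1390 = 409.28
(1−α) = 409.28/632.38 = 0.6472;  α = 0.3528.
Bypass flow = 0.3528×1390 = 490.39 kg/min.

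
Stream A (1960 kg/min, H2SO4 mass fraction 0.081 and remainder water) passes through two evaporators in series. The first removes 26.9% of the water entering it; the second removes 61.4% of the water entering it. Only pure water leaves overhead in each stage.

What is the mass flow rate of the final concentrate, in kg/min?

667 kg/min

water in feed = 1960×0.919 = 1801.2 kg/min.
After stage 1: water left = (1−0.269)×1801.2 = 1316.7; stream total = 1475.5 kg/min.
After stage 2: water left = (1−0.614)×1316.7 = 508.25; final concentrate = 667.01 kg/min.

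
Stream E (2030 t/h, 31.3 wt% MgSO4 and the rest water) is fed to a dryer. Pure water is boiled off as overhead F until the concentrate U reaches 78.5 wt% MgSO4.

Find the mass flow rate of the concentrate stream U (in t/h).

809.4 t/h

MgSO4 is conserved: 2030×0.313 = 635.39 t/h all reports to the concentrate.
Concentrate = 635.39/(target fraction) = 809.41 t/h.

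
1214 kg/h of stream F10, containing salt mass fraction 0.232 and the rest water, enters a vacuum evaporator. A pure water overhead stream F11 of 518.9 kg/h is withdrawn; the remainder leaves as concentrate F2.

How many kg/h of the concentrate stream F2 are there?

695.1 kg/h

Concentrate = 1214 − 518.9 = 695.1 kg/h.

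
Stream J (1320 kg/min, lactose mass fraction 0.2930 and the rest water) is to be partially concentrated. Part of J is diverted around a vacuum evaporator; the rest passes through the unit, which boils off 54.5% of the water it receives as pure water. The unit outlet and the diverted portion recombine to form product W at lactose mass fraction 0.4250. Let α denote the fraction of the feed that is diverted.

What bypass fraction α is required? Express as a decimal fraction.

All 1320×0.293 = 386.76 kg/min of lactose reaches W, so W = 386.76/0.425 = 910.02 kg/min and vapour = 409.98 kg/min.
The evaporator receives (1−α)·1320 of feed at 0.707 water and removes 0.545 of that water:
0.545×0.707×(1−α)×1320 = 409.98
(1−α) = 409.98/508.62 = 0.8061;  α = 0.1939.

0.194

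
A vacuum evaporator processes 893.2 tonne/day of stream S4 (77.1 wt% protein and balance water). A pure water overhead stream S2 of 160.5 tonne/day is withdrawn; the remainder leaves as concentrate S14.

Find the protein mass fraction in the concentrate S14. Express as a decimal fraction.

0.9399

protein is not removed: 893.2×0.771 = 688.66 tonne/day of protein enters S14.
Concentrate = 893.2 − 160.5 = 732.7 tonne/day.
Mass fraction = 688.66/732.7 = 0.9399.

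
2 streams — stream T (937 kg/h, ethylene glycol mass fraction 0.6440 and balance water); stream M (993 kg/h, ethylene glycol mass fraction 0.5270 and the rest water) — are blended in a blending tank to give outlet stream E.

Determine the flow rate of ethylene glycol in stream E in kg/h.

ethylene glycol out = ethylene glycol in = 937×0.644 + 993×0.527 = 1126.7 kg/h.

1127 kg/h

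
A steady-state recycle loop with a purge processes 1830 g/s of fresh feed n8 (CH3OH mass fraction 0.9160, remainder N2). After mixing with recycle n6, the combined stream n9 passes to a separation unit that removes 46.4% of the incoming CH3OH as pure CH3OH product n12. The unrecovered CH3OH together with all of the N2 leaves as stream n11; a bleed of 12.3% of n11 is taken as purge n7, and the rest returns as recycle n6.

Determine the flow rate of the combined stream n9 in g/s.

4413 g/s

N2 enters only via n8 and leaves only via the purge: 1830×0.084 = 0.123×(N2 in n11), and the separation unit passes all N2, so N2 in n9 = N2 in n11 = 1249.8 g/s.
CH3OH in n9: m_A = 1830×0.916 + (1−0.123)·(1−0.464)·m_A, so m_A = 1676.3/0.5299 = 3163.2 g/s.
n9 = 3163.2 + 1249.8 = 4413 g/s.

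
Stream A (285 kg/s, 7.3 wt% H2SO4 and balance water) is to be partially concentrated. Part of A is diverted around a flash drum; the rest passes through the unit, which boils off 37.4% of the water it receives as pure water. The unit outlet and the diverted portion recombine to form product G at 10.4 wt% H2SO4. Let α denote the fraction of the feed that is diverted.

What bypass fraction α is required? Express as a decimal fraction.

0.140

All 285×0.073 = 20.805 kg/s of H2SO4 reaches G, so G = 20.805/0.104 = 200.05 kg/s and vapour = 84.952 kg/s.
The evaporator receives (1−α)·285 of feed at 0.927 water and removes 0.374 of that water:
0.374×0.927×(1−α)×285 = 84.952
(1−α) = 84.952/98.809 = 0.8598;  α = 0.1402.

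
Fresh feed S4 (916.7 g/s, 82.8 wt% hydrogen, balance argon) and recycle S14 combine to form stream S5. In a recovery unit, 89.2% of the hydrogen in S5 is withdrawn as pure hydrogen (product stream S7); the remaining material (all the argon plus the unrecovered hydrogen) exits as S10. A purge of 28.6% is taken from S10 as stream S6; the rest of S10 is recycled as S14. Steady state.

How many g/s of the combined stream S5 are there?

argon enters only via S4 and leaves only via the purge: 916.7×0.172 = 0.286×(argon in S10), and the recovery unit passes all argon, so argon in S5 = argon in S10 = 551.3 g/s.
hydrogen in S5: m_A = 916.7×0.828 + (1−0.286)·(1−0.892)·m_A, so m_A = 759.03/0.9229 = 822.45 g/s.
S5 = 822.45 + 551.3 = 1373.8 g/s.

1374 g/s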